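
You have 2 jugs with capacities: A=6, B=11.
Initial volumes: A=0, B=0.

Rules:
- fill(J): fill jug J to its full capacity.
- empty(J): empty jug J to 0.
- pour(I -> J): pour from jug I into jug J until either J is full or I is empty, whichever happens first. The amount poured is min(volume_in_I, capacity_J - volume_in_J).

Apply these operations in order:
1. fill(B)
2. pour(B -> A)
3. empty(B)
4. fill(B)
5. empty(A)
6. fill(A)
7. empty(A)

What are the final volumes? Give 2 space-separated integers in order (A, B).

Answer: 0 11

Derivation:
Step 1: fill(B) -> (A=0 B=11)
Step 2: pour(B -> A) -> (A=6 B=5)
Step 3: empty(B) -> (A=6 B=0)
Step 4: fill(B) -> (A=6 B=11)
Step 5: empty(A) -> (A=0 B=11)
Step 6: fill(A) -> (A=6 B=11)
Step 7: empty(A) -> (A=0 B=11)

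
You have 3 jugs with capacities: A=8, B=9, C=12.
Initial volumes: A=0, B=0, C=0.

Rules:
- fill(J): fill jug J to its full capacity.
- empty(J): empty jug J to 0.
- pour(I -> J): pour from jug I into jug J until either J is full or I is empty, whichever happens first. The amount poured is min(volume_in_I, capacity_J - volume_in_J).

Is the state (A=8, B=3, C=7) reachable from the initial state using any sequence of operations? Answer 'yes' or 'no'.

Answer: yes

Derivation:
BFS from (A=0, B=0, C=0):
  1. fill(C) -> (A=0 B=0 C=12)
  2. pour(C -> B) -> (A=0 B=9 C=3)
  3. empty(B) -> (A=0 B=0 C=3)
  4. pour(C -> A) -> (A=3 B=0 C=0)
  5. fill(C) -> (A=3 B=0 C=12)
  6. pour(C -> B) -> (A=3 B=9 C=3)
  7. empty(B) -> (A=3 B=0 C=3)
  8. pour(C -> B) -> (A=3 B=3 C=0)
  9. fill(C) -> (A=3 B=3 C=12)
  10. pour(C -> A) -> (A=8 B=3 C=7)
Target reached → yes.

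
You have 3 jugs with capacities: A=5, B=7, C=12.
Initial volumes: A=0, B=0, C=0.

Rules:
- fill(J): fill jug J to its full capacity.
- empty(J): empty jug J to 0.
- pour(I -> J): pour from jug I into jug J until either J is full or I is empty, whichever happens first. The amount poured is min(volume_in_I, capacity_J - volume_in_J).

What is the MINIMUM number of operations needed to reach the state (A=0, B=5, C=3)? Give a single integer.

Answer: 8

Derivation:
BFS from (A=0, B=0, C=0). One shortest path:
  1. fill(A) -> (A=5 B=0 C=0)
  2. pour(A -> B) -> (A=0 B=5 C=0)
  3. fill(A) -> (A=5 B=5 C=0)
  4. pour(A -> B) -> (A=3 B=7 C=0)
  5. empty(B) -> (A=3 B=0 C=0)
  6. pour(A -> C) -> (A=0 B=0 C=3)
  7. fill(A) -> (A=5 B=0 C=3)
  8. pour(A -> B) -> (A=0 B=5 C=3)
Reached target in 8 moves.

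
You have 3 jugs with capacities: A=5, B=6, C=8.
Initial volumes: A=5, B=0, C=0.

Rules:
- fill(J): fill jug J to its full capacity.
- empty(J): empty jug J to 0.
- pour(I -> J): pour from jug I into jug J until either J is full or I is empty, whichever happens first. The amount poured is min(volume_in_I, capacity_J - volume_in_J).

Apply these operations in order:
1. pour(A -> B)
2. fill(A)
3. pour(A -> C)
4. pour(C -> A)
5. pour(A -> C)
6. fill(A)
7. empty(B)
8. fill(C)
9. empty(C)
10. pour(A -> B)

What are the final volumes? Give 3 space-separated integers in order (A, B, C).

Step 1: pour(A -> B) -> (A=0 B=5 C=0)
Step 2: fill(A) -> (A=5 B=5 C=0)
Step 3: pour(A -> C) -> (A=0 B=5 C=5)
Step 4: pour(C -> A) -> (A=5 B=5 C=0)
Step 5: pour(A -> C) -> (A=0 B=5 C=5)
Step 6: fill(A) -> (A=5 B=5 C=5)
Step 7: empty(B) -> (A=5 B=0 C=5)
Step 8: fill(C) -> (A=5 B=0 C=8)
Step 9: empty(C) -> (A=5 B=0 C=0)
Step 10: pour(A -> B) -> (A=0 B=5 C=0)

Answer: 0 5 0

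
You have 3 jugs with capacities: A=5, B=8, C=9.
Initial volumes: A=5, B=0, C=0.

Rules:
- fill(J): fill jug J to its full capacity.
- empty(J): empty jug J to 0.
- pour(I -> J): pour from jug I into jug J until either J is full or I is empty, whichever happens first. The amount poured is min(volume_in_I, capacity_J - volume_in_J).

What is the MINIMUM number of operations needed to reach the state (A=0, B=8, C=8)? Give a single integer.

BFS from (A=5, B=0, C=0). One shortest path:
  1. empty(A) -> (A=0 B=0 C=0)
  2. fill(B) -> (A=0 B=8 C=0)
  3. pour(B -> C) -> (A=0 B=0 C=8)
  4. fill(B) -> (A=0 B=8 C=8)
Reached target in 4 moves.

Answer: 4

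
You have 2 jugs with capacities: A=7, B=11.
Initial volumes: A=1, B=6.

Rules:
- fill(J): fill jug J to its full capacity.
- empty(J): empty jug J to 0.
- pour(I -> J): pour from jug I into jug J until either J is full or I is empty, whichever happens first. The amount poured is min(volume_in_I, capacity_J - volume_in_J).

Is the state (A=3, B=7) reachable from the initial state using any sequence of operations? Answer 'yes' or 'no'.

Answer: no

Derivation:
BFS explored all 37 reachable states.
Reachable set includes: (0,0), (0,1), (0,2), (0,3), (0,4), (0,5), (0,6), (0,7), (0,8), (0,9), (0,10), (0,11) ...
Target (A=3, B=7) not in reachable set → no.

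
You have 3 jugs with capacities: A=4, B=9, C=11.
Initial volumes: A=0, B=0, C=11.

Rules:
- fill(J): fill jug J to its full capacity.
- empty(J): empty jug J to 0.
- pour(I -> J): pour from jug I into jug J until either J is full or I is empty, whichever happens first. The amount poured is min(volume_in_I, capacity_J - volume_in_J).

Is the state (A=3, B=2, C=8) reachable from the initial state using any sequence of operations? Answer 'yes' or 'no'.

BFS explored all 360 reachable states.
Reachable set includes: (0,0,0), (0,0,1), (0,0,2), (0,0,3), (0,0,4), (0,0,5), (0,0,6), (0,0,7), (0,0,8), (0,0,9), (0,0,10), (0,0,11) ...
Target (A=3, B=2, C=8) not in reachable set → no.

Answer: no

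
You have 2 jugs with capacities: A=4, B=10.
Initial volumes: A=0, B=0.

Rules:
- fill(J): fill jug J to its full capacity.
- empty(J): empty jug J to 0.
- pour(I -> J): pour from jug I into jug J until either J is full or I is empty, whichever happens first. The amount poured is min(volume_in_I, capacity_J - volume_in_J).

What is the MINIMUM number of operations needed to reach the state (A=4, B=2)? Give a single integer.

Answer: 4

Derivation:
BFS from (A=0, B=0). One shortest path:
  1. fill(B) -> (A=0 B=10)
  2. pour(B -> A) -> (A=4 B=6)
  3. empty(A) -> (A=0 B=6)
  4. pour(B -> A) -> (A=4 B=2)
Reached target in 4 moves.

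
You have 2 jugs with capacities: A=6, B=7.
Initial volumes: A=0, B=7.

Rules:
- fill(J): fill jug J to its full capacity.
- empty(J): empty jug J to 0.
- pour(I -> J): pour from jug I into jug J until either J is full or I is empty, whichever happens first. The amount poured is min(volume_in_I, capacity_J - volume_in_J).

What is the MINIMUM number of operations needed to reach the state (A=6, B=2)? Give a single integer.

Answer: 5

Derivation:
BFS from (A=0, B=7). One shortest path:
  1. pour(B -> A) -> (A=6 B=1)
  2. empty(A) -> (A=0 B=1)
  3. pour(B -> A) -> (A=1 B=0)
  4. fill(B) -> (A=1 B=7)
  5. pour(B -> A) -> (A=6 B=2)
Reached target in 5 moves.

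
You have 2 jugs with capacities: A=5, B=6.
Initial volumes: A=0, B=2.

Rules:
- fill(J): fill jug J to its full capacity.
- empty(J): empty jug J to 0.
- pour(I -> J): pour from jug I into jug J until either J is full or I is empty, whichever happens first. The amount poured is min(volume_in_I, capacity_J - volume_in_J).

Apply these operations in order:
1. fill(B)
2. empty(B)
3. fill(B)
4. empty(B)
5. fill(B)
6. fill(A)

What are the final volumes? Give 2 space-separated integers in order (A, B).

Step 1: fill(B) -> (A=0 B=6)
Step 2: empty(B) -> (A=0 B=0)
Step 3: fill(B) -> (A=0 B=6)
Step 4: empty(B) -> (A=0 B=0)
Step 5: fill(B) -> (A=0 B=6)
Step 6: fill(A) -> (A=5 B=6)

Answer: 5 6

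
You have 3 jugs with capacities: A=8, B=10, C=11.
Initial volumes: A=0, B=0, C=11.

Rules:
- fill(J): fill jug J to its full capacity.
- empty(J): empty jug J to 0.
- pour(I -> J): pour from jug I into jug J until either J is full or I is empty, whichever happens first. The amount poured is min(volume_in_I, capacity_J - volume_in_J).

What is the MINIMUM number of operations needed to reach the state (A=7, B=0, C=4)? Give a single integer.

BFS from (A=0, B=0, C=11). One shortest path:
  1. pour(C -> B) -> (A=0 B=10 C=1)
  2. pour(C -> A) -> (A=1 B=10 C=0)
  3. pour(B -> C) -> (A=1 B=0 C=10)
  4. fill(B) -> (A=1 B=10 C=10)
  5. pour(B -> A) -> (A=8 B=3 C=10)
  6. pour(A -> C) -> (A=7 B=3 C=11)
  7. pour(C -> B) -> (A=7 B=10 C=4)
  8. empty(B) -> (A=7 B=0 C=4)
Reached target in 8 moves.

Answer: 8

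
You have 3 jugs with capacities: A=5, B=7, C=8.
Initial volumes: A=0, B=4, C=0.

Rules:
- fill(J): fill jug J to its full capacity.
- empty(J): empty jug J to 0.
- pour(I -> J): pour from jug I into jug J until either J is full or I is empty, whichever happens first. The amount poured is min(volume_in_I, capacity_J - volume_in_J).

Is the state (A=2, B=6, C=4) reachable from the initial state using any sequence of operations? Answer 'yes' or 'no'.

Answer: no

Derivation:
BFS explored all 264 reachable states.
Reachable set includes: (0,0,0), (0,0,1), (0,0,2), (0,0,3), (0,0,4), (0,0,5), (0,0,6), (0,0,7), (0,0,8), (0,1,0), (0,1,1), (0,1,2) ...
Target (A=2, B=6, C=4) not in reachable set → no.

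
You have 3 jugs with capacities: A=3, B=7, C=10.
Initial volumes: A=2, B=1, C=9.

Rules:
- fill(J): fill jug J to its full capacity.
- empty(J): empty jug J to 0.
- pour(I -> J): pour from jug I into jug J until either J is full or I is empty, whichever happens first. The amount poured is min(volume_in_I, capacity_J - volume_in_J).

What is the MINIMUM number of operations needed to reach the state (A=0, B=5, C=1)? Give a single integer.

Answer: 5

Derivation:
BFS from (A=2, B=1, C=9). One shortest path:
  1. empty(C) -> (A=2 B=1 C=0)
  2. pour(B -> C) -> (A=2 B=0 C=1)
  3. pour(A -> B) -> (A=0 B=2 C=1)
  4. fill(A) -> (A=3 B=2 C=1)
  5. pour(A -> B) -> (A=0 B=5 C=1)
Reached target in 5 moves.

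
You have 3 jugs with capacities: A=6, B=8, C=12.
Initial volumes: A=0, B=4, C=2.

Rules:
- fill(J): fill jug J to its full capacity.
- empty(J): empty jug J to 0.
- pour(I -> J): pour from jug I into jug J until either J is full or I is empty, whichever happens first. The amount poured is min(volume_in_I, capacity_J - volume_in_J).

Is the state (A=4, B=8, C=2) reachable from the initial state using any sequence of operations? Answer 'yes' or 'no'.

BFS from (A=0, B=4, C=2):
  1. pour(B -> A) -> (A=4 B=0 C=2)
  2. fill(B) -> (A=4 B=8 C=2)
Target reached → yes.

Answer: yes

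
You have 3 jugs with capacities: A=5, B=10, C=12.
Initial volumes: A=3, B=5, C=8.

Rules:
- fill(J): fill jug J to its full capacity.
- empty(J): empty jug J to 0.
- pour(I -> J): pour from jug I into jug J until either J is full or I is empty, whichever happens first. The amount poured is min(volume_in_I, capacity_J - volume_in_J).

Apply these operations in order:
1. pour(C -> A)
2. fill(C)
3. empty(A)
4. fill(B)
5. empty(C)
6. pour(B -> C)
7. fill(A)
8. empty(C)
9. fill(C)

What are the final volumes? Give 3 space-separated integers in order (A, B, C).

Answer: 5 0 12

Derivation:
Step 1: pour(C -> A) -> (A=5 B=5 C=6)
Step 2: fill(C) -> (A=5 B=5 C=12)
Step 3: empty(A) -> (A=0 B=5 C=12)
Step 4: fill(B) -> (A=0 B=10 C=12)
Step 5: empty(C) -> (A=0 B=10 C=0)
Step 6: pour(B -> C) -> (A=0 B=0 C=10)
Step 7: fill(A) -> (A=5 B=0 C=10)
Step 8: empty(C) -> (A=5 B=0 C=0)
Step 9: fill(C) -> (A=5 B=0 C=12)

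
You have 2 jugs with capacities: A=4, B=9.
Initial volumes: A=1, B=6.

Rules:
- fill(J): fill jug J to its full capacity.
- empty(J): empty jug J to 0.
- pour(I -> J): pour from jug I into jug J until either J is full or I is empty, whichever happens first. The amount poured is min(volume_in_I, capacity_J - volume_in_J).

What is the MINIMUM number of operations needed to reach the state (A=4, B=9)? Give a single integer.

Answer: 2

Derivation:
BFS from (A=1, B=6). One shortest path:
  1. fill(A) -> (A=4 B=6)
  2. fill(B) -> (A=4 B=9)
Reached target in 2 moves.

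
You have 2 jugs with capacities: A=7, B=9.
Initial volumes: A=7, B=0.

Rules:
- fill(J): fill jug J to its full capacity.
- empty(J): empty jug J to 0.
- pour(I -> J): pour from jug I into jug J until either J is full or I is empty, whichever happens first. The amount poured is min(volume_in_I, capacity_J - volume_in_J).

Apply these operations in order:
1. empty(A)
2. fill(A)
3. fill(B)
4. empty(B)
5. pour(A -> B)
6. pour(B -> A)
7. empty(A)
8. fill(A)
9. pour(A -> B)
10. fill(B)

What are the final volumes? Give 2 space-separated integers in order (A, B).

Step 1: empty(A) -> (A=0 B=0)
Step 2: fill(A) -> (A=7 B=0)
Step 3: fill(B) -> (A=7 B=9)
Step 4: empty(B) -> (A=7 B=0)
Step 5: pour(A -> B) -> (A=0 B=7)
Step 6: pour(B -> A) -> (A=7 B=0)
Step 7: empty(A) -> (A=0 B=0)
Step 8: fill(A) -> (A=7 B=0)
Step 9: pour(A -> B) -> (A=0 B=7)
Step 10: fill(B) -> (A=0 B=9)

Answer: 0 9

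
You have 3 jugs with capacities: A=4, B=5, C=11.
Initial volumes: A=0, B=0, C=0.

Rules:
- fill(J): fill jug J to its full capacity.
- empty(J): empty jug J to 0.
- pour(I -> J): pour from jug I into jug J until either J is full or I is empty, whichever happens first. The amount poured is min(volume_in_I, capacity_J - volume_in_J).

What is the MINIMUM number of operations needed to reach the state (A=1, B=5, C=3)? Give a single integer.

Answer: 7

Derivation:
BFS from (A=0, B=0, C=0). One shortest path:
  1. fill(A) -> (A=4 B=0 C=0)
  2. fill(B) -> (A=4 B=5 C=0)
  3. pour(A -> C) -> (A=0 B=5 C=4)
  4. pour(B -> A) -> (A=4 B=1 C=4)
  5. pour(A -> C) -> (A=0 B=1 C=8)
  6. pour(B -> A) -> (A=1 B=0 C=8)
  7. pour(C -> B) -> (A=1 B=5 C=3)
Reached target in 7 moves.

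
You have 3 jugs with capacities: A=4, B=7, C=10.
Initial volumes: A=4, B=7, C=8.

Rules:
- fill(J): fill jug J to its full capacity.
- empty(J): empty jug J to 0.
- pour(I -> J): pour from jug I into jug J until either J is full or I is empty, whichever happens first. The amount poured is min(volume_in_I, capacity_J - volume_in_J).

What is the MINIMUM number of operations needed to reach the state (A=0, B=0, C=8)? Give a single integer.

BFS from (A=4, B=7, C=8). One shortest path:
  1. empty(A) -> (A=0 B=7 C=8)
  2. empty(B) -> (A=0 B=0 C=8)
Reached target in 2 moves.

Answer: 2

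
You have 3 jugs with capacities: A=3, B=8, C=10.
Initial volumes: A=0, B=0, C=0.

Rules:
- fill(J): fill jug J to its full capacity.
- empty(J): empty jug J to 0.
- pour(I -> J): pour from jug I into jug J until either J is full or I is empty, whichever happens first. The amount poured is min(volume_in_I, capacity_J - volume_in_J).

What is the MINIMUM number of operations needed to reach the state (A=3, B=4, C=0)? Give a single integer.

Answer: 5

Derivation:
BFS from (A=0, B=0, C=0). One shortest path:
  1. fill(C) -> (A=0 B=0 C=10)
  2. pour(C -> A) -> (A=3 B=0 C=7)
  3. empty(A) -> (A=0 B=0 C=7)
  4. pour(C -> A) -> (A=3 B=0 C=4)
  5. pour(C -> B) -> (A=3 B=4 C=0)
Reached target in 5 moves.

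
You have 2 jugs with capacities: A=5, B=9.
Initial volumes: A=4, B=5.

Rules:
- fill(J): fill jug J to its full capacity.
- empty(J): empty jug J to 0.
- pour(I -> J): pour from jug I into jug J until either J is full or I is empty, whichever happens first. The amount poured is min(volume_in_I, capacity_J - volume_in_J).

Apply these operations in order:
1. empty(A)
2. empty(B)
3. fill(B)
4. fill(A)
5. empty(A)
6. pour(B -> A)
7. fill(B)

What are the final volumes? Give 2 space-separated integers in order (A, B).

Step 1: empty(A) -> (A=0 B=5)
Step 2: empty(B) -> (A=0 B=0)
Step 3: fill(B) -> (A=0 B=9)
Step 4: fill(A) -> (A=5 B=9)
Step 5: empty(A) -> (A=0 B=9)
Step 6: pour(B -> A) -> (A=5 B=4)
Step 7: fill(B) -> (A=5 B=9)

Answer: 5 9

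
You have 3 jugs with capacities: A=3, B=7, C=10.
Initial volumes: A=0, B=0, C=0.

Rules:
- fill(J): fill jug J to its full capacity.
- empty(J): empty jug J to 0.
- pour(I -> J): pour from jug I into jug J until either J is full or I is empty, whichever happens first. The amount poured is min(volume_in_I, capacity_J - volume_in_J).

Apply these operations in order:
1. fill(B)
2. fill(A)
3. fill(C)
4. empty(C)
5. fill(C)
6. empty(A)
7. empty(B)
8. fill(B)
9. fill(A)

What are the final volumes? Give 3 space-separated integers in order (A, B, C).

Step 1: fill(B) -> (A=0 B=7 C=0)
Step 2: fill(A) -> (A=3 B=7 C=0)
Step 3: fill(C) -> (A=3 B=7 C=10)
Step 4: empty(C) -> (A=3 B=7 C=0)
Step 5: fill(C) -> (A=3 B=7 C=10)
Step 6: empty(A) -> (A=0 B=7 C=10)
Step 7: empty(B) -> (A=0 B=0 C=10)
Step 8: fill(B) -> (A=0 B=7 C=10)
Step 9: fill(A) -> (A=3 B=7 C=10)

Answer: 3 7 10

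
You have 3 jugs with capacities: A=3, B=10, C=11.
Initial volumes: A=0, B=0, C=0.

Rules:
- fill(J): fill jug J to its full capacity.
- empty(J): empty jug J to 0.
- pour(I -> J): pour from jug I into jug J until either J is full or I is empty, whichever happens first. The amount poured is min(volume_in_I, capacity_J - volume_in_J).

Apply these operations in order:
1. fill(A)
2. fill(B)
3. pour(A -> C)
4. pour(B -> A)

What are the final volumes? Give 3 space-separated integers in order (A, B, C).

Step 1: fill(A) -> (A=3 B=0 C=0)
Step 2: fill(B) -> (A=3 B=10 C=0)
Step 3: pour(A -> C) -> (A=0 B=10 C=3)
Step 4: pour(B -> A) -> (A=3 B=7 C=3)

Answer: 3 7 3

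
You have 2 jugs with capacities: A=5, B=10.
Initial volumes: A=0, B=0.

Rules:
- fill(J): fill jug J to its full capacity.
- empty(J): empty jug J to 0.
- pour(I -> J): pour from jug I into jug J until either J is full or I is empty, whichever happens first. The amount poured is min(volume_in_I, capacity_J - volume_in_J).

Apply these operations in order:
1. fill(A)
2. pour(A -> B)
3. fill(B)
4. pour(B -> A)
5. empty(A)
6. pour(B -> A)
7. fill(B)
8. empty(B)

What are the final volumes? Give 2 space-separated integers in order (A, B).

Step 1: fill(A) -> (A=5 B=0)
Step 2: pour(A -> B) -> (A=0 B=5)
Step 3: fill(B) -> (A=0 B=10)
Step 4: pour(B -> A) -> (A=5 B=5)
Step 5: empty(A) -> (A=0 B=5)
Step 6: pour(B -> A) -> (A=5 B=0)
Step 7: fill(B) -> (A=5 B=10)
Step 8: empty(B) -> (A=5 B=0)

Answer: 5 0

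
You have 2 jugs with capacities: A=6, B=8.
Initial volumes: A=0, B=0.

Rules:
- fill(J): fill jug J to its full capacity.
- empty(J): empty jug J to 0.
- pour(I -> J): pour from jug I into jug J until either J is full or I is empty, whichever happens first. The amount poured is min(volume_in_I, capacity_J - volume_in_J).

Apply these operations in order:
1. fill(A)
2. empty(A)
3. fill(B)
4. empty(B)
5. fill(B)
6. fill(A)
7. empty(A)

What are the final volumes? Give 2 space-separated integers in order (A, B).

Step 1: fill(A) -> (A=6 B=0)
Step 2: empty(A) -> (A=0 B=0)
Step 3: fill(B) -> (A=0 B=8)
Step 4: empty(B) -> (A=0 B=0)
Step 5: fill(B) -> (A=0 B=8)
Step 6: fill(A) -> (A=6 B=8)
Step 7: empty(A) -> (A=0 B=8)

Answer: 0 8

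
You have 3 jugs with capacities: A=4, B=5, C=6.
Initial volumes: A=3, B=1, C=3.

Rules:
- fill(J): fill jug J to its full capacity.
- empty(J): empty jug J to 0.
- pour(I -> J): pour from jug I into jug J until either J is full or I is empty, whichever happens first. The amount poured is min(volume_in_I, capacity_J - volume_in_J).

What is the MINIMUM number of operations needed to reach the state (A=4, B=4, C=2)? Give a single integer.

BFS from (A=3, B=1, C=3). One shortest path:
  1. fill(C) -> (A=3 B=1 C=6)
  2. pour(A -> B) -> (A=0 B=4 C=6)
  3. pour(C -> A) -> (A=4 B=4 C=2)
Reached target in 3 moves.

Answer: 3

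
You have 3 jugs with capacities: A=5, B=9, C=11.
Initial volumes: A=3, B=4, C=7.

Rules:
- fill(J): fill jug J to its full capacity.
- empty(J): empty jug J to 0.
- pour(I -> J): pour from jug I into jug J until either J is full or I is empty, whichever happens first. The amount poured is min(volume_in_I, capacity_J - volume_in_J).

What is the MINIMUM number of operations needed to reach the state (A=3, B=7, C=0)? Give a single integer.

Answer: 2

Derivation:
BFS from (A=3, B=4, C=7). One shortest path:
  1. empty(B) -> (A=3 B=0 C=7)
  2. pour(C -> B) -> (A=3 B=7 C=0)
Reached target in 2 moves.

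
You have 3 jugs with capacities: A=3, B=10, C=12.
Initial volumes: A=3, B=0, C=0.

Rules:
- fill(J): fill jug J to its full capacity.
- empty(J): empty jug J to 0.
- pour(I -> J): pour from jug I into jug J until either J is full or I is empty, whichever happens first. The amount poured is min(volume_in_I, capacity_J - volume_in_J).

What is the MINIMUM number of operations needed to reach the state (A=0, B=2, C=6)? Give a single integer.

Answer: 7

Derivation:
BFS from (A=3, B=0, C=0). One shortest path:
  1. fill(C) -> (A=3 B=0 C=12)
  2. pour(C -> B) -> (A=3 B=10 C=2)
  3. empty(B) -> (A=3 B=0 C=2)
  4. pour(C -> B) -> (A=3 B=2 C=0)
  5. pour(A -> C) -> (A=0 B=2 C=3)
  6. fill(A) -> (A=3 B=2 C=3)
  7. pour(A -> C) -> (A=0 B=2 C=6)
Reached target in 7 moves.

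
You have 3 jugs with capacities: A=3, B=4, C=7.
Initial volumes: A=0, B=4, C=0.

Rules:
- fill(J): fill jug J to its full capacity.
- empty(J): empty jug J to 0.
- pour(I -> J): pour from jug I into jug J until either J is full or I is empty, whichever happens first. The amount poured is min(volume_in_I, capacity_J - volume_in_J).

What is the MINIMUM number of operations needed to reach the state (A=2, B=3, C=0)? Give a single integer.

BFS from (A=0, B=4, C=0). One shortest path:
  1. pour(B -> A) -> (A=3 B=1 C=0)
  2. empty(A) -> (A=0 B=1 C=0)
  3. pour(B -> A) -> (A=1 B=0 C=0)
  4. fill(B) -> (A=1 B=4 C=0)
  5. pour(B -> A) -> (A=3 B=2 C=0)
  6. pour(A -> C) -> (A=0 B=2 C=3)
  7. pour(B -> A) -> (A=2 B=0 C=3)
  8. pour(C -> B) -> (A=2 B=3 C=0)
Reached target in 8 moves.

Answer: 8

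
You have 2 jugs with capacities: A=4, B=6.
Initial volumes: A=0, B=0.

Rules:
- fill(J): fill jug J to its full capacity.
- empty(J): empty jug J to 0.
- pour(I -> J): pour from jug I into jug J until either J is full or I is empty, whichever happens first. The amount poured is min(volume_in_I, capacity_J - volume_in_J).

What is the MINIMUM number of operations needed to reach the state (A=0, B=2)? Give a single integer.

Answer: 3

Derivation:
BFS from (A=0, B=0). One shortest path:
  1. fill(B) -> (A=0 B=6)
  2. pour(B -> A) -> (A=4 B=2)
  3. empty(A) -> (A=0 B=2)
Reached target in 3 moves.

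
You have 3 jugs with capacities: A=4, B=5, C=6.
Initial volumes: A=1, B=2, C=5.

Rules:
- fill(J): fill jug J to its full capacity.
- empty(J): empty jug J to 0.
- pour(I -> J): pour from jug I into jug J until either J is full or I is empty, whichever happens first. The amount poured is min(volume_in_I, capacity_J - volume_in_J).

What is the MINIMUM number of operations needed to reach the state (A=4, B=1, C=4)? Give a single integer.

BFS from (A=1, B=2, C=5). One shortest path:
  1. fill(C) -> (A=1 B=2 C=6)
  2. pour(A -> B) -> (A=0 B=3 C=6)
  3. pour(C -> B) -> (A=0 B=5 C=4)
  4. pour(B -> A) -> (A=4 B=1 C=4)
Reached target in 4 moves.

Answer: 4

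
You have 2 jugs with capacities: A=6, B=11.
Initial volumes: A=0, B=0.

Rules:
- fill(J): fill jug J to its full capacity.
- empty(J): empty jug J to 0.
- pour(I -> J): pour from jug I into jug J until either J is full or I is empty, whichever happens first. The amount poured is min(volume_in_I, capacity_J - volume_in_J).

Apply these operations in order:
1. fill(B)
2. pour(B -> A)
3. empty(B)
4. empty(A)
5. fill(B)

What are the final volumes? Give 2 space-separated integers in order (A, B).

Answer: 0 11

Derivation:
Step 1: fill(B) -> (A=0 B=11)
Step 2: pour(B -> A) -> (A=6 B=5)
Step 3: empty(B) -> (A=6 B=0)
Step 4: empty(A) -> (A=0 B=0)
Step 5: fill(B) -> (A=0 B=11)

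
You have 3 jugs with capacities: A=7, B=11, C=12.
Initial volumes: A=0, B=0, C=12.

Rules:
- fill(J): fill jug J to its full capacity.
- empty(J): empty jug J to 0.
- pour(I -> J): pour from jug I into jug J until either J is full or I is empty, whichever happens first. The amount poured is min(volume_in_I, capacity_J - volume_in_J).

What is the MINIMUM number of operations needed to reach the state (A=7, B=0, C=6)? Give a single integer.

Answer: 5

Derivation:
BFS from (A=0, B=0, C=12). One shortest path:
  1. pour(C -> A) -> (A=7 B=0 C=5)
  2. pour(C -> B) -> (A=7 B=5 C=0)
  3. fill(C) -> (A=7 B=5 C=12)
  4. pour(C -> B) -> (A=7 B=11 C=6)
  5. empty(B) -> (A=7 B=0 C=6)
Reached target in 5 moves.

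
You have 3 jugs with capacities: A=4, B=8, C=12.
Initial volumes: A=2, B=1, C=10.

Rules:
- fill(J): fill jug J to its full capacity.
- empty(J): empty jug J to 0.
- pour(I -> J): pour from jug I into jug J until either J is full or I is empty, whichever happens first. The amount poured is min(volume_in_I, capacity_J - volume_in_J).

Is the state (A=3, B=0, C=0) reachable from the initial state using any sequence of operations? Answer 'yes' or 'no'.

Answer: yes

Derivation:
BFS from (A=2, B=1, C=10):
  1. empty(C) -> (A=2 B=1 C=0)
  2. pour(B -> A) -> (A=3 B=0 C=0)
Target reached → yes.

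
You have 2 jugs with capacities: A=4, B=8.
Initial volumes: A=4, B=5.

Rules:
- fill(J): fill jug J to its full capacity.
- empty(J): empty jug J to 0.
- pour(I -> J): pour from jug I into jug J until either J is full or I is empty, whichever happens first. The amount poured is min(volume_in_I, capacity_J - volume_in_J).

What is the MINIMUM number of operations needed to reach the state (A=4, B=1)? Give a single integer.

Answer: 2

Derivation:
BFS from (A=4, B=5). One shortest path:
  1. empty(A) -> (A=0 B=5)
  2. pour(B -> A) -> (A=4 B=1)
Reached target in 2 moves.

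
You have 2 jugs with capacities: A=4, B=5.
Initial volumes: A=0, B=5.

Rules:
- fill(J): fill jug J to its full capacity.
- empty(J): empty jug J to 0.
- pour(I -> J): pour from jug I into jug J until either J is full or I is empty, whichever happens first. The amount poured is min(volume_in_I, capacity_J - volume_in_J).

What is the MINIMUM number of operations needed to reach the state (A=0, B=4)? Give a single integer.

BFS from (A=0, B=5). One shortest path:
  1. fill(A) -> (A=4 B=5)
  2. empty(B) -> (A=4 B=0)
  3. pour(A -> B) -> (A=0 B=4)
Reached target in 3 moves.

Answer: 3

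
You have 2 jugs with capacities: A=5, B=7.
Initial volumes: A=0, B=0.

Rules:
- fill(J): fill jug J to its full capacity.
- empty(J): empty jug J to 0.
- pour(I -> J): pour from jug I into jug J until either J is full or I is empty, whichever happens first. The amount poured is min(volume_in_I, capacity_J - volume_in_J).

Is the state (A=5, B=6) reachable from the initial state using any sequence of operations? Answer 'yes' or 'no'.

Answer: yes

Derivation:
BFS from (A=0, B=0):
  1. fill(B) -> (A=0 B=7)
  2. pour(B -> A) -> (A=5 B=2)
  3. empty(A) -> (A=0 B=2)
  4. pour(B -> A) -> (A=2 B=0)
  5. fill(B) -> (A=2 B=7)
  6. pour(B -> A) -> (A=5 B=4)
  7. empty(A) -> (A=0 B=4)
  8. pour(B -> A) -> (A=4 B=0)
  9. fill(B) -> (A=4 B=7)
  10. pour(B -> A) -> (A=5 B=6)
Target reached → yes.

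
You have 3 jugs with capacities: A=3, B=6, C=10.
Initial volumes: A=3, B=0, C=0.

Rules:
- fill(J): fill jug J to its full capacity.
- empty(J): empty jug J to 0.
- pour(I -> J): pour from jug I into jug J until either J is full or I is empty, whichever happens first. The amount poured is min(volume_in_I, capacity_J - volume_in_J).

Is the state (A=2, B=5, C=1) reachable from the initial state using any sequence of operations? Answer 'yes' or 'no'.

Answer: no

Derivation:
BFS explored all 218 reachable states.
Reachable set includes: (0,0,0), (0,0,1), (0,0,2), (0,0,3), (0,0,4), (0,0,5), (0,0,6), (0,0,7), (0,0,8), (0,0,9), (0,0,10), (0,1,0) ...
Target (A=2, B=5, C=1) not in reachable set → no.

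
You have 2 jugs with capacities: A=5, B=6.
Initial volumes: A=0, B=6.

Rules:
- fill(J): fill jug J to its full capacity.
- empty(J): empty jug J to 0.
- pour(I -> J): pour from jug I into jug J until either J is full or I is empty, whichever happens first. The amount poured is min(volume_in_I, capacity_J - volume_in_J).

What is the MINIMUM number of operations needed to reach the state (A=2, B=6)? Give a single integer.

Answer: 8

Derivation:
BFS from (A=0, B=6). One shortest path:
  1. pour(B -> A) -> (A=5 B=1)
  2. empty(A) -> (A=0 B=1)
  3. pour(B -> A) -> (A=1 B=0)
  4. fill(B) -> (A=1 B=6)
  5. pour(B -> A) -> (A=5 B=2)
  6. empty(A) -> (A=0 B=2)
  7. pour(B -> A) -> (A=2 B=0)
  8. fill(B) -> (A=2 B=6)
Reached target in 8 moves.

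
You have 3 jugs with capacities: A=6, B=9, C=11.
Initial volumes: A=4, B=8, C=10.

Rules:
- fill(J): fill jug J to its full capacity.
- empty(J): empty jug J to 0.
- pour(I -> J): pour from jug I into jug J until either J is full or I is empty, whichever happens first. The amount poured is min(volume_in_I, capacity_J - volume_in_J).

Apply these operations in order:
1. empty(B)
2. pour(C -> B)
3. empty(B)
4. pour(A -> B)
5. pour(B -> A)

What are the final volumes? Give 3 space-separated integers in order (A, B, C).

Step 1: empty(B) -> (A=4 B=0 C=10)
Step 2: pour(C -> B) -> (A=4 B=9 C=1)
Step 3: empty(B) -> (A=4 B=0 C=1)
Step 4: pour(A -> B) -> (A=0 B=4 C=1)
Step 5: pour(B -> A) -> (A=4 B=0 C=1)

Answer: 4 0 1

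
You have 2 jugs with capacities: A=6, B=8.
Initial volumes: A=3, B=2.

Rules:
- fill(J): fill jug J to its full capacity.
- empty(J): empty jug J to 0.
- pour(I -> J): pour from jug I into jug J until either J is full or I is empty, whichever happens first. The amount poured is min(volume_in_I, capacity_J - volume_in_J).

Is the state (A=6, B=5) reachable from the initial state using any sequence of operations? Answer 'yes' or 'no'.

BFS from (A=3, B=2):
  1. fill(B) -> (A=3 B=8)
  2. pour(B -> A) -> (A=6 B=5)
Target reached → yes.

Answer: yes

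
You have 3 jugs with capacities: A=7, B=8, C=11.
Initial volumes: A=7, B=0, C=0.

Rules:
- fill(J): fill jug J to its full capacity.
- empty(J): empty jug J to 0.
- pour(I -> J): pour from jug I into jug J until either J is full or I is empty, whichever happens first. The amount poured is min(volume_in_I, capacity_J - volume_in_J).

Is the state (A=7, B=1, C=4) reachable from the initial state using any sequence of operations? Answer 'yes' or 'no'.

BFS from (A=7, B=0, C=0):
  1. empty(A) -> (A=0 B=0 C=0)
  2. fill(B) -> (A=0 B=8 C=0)
  3. fill(C) -> (A=0 B=8 C=11)
  4. pour(B -> A) -> (A=7 B=1 C=11)
  5. empty(A) -> (A=0 B=1 C=11)
  6. pour(C -> A) -> (A=7 B=1 C=4)
Target reached → yes.

Answer: yes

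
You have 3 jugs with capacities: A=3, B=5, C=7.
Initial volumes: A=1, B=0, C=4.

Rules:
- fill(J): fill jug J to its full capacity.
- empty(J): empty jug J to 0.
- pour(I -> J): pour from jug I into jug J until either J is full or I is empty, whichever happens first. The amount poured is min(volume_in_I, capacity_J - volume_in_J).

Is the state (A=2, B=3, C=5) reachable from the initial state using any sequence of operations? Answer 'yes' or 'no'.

Answer: no

Derivation:
BFS explored all 144 reachable states.
Reachable set includes: (0,0,0), (0,0,1), (0,0,2), (0,0,3), (0,0,4), (0,0,5), (0,0,6), (0,0,7), (0,1,0), (0,1,1), (0,1,2), (0,1,3) ...
Target (A=2, B=3, C=5) not in reachable set → no.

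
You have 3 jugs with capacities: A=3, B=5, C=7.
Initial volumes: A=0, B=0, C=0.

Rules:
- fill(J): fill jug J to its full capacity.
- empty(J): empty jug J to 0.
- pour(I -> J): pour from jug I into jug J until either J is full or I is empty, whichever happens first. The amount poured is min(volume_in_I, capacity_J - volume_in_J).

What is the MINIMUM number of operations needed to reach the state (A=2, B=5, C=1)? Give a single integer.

BFS from (A=0, B=0, C=0). One shortest path:
  1. fill(A) -> (A=3 B=0 C=0)
  2. fill(B) -> (A=3 B=5 C=0)
  3. pour(A -> C) -> (A=0 B=5 C=3)
  4. pour(B -> A) -> (A=3 B=2 C=3)
  5. pour(A -> C) -> (A=0 B=2 C=6)
  6. pour(B -> A) -> (A=2 B=0 C=6)
  7. pour(C -> B) -> (A=2 B=5 C=1)
Reached target in 7 moves.

Answer: 7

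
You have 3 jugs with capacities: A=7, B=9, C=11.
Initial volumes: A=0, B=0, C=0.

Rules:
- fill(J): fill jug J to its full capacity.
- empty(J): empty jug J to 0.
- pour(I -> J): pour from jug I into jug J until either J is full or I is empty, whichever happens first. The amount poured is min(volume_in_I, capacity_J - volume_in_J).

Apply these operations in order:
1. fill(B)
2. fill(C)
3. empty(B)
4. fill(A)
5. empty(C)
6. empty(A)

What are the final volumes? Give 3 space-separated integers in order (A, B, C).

Step 1: fill(B) -> (A=0 B=9 C=0)
Step 2: fill(C) -> (A=0 B=9 C=11)
Step 3: empty(B) -> (A=0 B=0 C=11)
Step 4: fill(A) -> (A=7 B=0 C=11)
Step 5: empty(C) -> (A=7 B=0 C=0)
Step 6: empty(A) -> (A=0 B=0 C=0)

Answer: 0 0 0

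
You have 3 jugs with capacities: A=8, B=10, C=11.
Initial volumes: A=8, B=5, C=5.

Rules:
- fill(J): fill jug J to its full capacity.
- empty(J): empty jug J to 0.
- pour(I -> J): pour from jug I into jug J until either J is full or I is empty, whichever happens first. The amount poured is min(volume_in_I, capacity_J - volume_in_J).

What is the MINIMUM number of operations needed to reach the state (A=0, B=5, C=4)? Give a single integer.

Answer: 7

Derivation:
BFS from (A=8, B=5, C=5). One shortest path:
  1. empty(A) -> (A=0 B=5 C=5)
  2. pour(B -> A) -> (A=5 B=0 C=5)
  3. fill(B) -> (A=5 B=10 C=5)
  4. pour(B -> C) -> (A=5 B=4 C=11)
  5. empty(C) -> (A=5 B=4 C=0)
  6. pour(B -> C) -> (A=5 B=0 C=4)
  7. pour(A -> B) -> (A=0 B=5 C=4)
Reached target in 7 moves.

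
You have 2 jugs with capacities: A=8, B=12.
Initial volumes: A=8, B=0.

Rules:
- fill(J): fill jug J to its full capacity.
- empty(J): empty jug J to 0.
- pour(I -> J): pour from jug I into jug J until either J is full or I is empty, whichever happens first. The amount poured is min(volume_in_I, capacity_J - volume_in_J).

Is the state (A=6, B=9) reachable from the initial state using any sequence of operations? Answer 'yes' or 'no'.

BFS explored all 10 reachable states.
Reachable set includes: (0,0), (0,4), (0,8), (0,12), (4,0), (4,12), (8,0), (8,4), (8,8), (8,12)
Target (A=6, B=9) not in reachable set → no.

Answer: no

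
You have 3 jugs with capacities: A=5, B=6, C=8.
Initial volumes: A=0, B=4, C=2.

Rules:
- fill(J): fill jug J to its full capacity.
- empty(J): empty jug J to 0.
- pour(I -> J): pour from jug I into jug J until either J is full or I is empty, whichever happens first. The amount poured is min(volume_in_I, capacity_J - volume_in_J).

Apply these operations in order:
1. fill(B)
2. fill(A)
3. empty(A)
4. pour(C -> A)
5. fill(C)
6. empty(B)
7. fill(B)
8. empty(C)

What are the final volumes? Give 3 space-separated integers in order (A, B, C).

Step 1: fill(B) -> (A=0 B=6 C=2)
Step 2: fill(A) -> (A=5 B=6 C=2)
Step 3: empty(A) -> (A=0 B=6 C=2)
Step 4: pour(C -> A) -> (A=2 B=6 C=0)
Step 5: fill(C) -> (A=2 B=6 C=8)
Step 6: empty(B) -> (A=2 B=0 C=8)
Step 7: fill(B) -> (A=2 B=6 C=8)
Step 8: empty(C) -> (A=2 B=6 C=0)

Answer: 2 6 0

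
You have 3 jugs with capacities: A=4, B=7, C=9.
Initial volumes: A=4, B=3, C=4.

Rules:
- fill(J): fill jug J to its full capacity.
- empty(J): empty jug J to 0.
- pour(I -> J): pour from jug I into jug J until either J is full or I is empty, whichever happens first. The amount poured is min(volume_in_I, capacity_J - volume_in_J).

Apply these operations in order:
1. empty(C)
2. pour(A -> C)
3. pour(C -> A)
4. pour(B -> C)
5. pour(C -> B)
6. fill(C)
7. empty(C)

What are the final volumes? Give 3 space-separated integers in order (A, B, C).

Step 1: empty(C) -> (A=4 B=3 C=0)
Step 2: pour(A -> C) -> (A=0 B=3 C=4)
Step 3: pour(C -> A) -> (A=4 B=3 C=0)
Step 4: pour(B -> C) -> (A=4 B=0 C=3)
Step 5: pour(C -> B) -> (A=4 B=3 C=0)
Step 6: fill(C) -> (A=4 B=3 C=9)
Step 7: empty(C) -> (A=4 B=3 C=0)

Answer: 4 3 0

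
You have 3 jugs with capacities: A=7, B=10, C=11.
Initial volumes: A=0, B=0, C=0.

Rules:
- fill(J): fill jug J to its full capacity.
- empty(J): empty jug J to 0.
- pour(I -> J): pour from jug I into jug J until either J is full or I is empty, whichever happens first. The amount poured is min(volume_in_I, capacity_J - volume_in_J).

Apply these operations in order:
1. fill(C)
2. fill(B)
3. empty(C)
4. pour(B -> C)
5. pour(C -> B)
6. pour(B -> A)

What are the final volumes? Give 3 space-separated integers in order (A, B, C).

Step 1: fill(C) -> (A=0 B=0 C=11)
Step 2: fill(B) -> (A=0 B=10 C=11)
Step 3: empty(C) -> (A=0 B=10 C=0)
Step 4: pour(B -> C) -> (A=0 B=0 C=10)
Step 5: pour(C -> B) -> (A=0 B=10 C=0)
Step 6: pour(B -> A) -> (A=7 B=3 C=0)

Answer: 7 3 0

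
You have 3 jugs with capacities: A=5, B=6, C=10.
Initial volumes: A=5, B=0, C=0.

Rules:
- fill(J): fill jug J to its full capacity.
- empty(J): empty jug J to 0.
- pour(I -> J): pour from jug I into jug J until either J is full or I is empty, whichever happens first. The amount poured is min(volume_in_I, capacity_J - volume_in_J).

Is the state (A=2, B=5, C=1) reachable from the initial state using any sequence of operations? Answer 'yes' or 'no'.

BFS explored all 282 reachable states.
Reachable set includes: (0,0,0), (0,0,1), (0,0,2), (0,0,3), (0,0,4), (0,0,5), (0,0,6), (0,0,7), (0,0,8), (0,0,9), (0,0,10), (0,1,0) ...
Target (A=2, B=5, C=1) not in reachable set → no.

Answer: no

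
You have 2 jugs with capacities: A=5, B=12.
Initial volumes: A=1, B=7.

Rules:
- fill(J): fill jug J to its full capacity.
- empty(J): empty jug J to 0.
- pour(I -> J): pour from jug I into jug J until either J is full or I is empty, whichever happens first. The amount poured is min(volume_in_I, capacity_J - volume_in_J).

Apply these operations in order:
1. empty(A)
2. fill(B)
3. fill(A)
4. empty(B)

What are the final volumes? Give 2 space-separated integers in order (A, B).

Answer: 5 0

Derivation:
Step 1: empty(A) -> (A=0 B=7)
Step 2: fill(B) -> (A=0 B=12)
Step 3: fill(A) -> (A=5 B=12)
Step 4: empty(B) -> (A=5 B=0)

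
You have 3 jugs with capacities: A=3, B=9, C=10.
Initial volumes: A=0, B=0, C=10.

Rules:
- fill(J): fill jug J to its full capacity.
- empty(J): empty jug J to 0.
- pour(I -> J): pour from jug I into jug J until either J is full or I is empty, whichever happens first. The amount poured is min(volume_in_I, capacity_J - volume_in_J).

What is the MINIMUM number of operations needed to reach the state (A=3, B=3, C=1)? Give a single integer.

Answer: 4

Derivation:
BFS from (A=0, B=0, C=10). One shortest path:
  1. pour(C -> B) -> (A=0 B=9 C=1)
  2. pour(B -> A) -> (A=3 B=6 C=1)
  3. empty(A) -> (A=0 B=6 C=1)
  4. pour(B -> A) -> (A=3 B=3 C=1)
Reached target in 4 moves.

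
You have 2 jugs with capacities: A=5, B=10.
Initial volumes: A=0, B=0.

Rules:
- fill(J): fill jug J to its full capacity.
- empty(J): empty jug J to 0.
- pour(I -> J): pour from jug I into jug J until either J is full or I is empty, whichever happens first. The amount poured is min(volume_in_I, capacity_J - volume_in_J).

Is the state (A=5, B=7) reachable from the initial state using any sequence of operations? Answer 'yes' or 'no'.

BFS explored all 6 reachable states.
Reachable set includes: (0,0), (0,5), (0,10), (5,0), (5,5), (5,10)
Target (A=5, B=7) not in reachable set → no.

Answer: no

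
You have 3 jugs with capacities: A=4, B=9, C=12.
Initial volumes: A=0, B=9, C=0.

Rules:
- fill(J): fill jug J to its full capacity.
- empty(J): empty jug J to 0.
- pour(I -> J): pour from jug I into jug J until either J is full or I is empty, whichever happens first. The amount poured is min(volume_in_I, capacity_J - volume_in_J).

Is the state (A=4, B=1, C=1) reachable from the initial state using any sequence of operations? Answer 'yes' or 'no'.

BFS from (A=0, B=9, C=0):
  1. pour(B -> C) -> (A=0 B=0 C=9)
  2. fill(B) -> (A=0 B=9 C=9)
  3. pour(B -> A) -> (A=4 B=5 C=9)
  4. pour(A -> C) -> (A=1 B=5 C=12)
  5. empty(C) -> (A=1 B=5 C=0)
  6. pour(A -> C) -> (A=0 B=5 C=1)
  7. pour(B -> A) -> (A=4 B=1 C=1)
Target reached → yes.

Answer: yes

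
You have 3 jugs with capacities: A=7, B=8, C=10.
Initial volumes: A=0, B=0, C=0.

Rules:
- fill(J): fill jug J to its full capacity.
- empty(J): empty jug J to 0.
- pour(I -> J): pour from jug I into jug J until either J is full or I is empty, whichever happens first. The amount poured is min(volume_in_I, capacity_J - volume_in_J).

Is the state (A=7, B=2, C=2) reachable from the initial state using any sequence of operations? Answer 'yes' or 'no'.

Answer: yes

Derivation:
BFS from (A=0, B=0, C=0):
  1. fill(B) -> (A=0 B=8 C=0)
  2. fill(C) -> (A=0 B=8 C=10)
  3. pour(B -> A) -> (A=7 B=1 C=10)
  4. empty(A) -> (A=0 B=1 C=10)
  5. pour(B -> A) -> (A=1 B=0 C=10)
  6. pour(C -> B) -> (A=1 B=8 C=2)
  7. pour(B -> A) -> (A=7 B=2 C=2)
Target reached → yes.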